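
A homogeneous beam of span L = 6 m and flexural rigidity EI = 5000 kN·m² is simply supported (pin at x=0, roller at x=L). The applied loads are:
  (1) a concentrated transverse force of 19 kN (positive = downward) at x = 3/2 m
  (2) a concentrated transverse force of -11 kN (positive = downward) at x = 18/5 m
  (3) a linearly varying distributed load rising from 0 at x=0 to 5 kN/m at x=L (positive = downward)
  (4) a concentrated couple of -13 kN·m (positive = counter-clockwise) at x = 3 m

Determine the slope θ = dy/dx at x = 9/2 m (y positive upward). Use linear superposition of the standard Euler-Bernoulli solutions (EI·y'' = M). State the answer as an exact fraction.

θ(9/2) = 628967/160000000 rad

Load 1 — point force P=19 kN at a=3/2 m (b=L-a=9/2):
  θ_1 = -Pa(2L²-6Lx+3x²+a²)/(6LEI)  [x>a] = -19·(3/2)·(2·6²-6·6·(9/2)+3·(9/2)²+(3/2)²)/(6·6·5000) = 171/40000 rad
Load 2 — point force P=-11 kN at a=18/5 m (b=L-a=12/5):
  θ_2 = -Pa(2L²-6Lx+3x²+a²)/(6LEI)  [x>a] = -(-11)·(18/5)·(2·6²-6·6·(9/2)+3·(9/2)²+(18/5)²)/(6·6·5000) = -17919/5000000 rad
Load 3 — triangular load w₀=5 kN/m (0→w₀ over full span):
  θ_3 = -w₀(7L⁴-30L²x²+15x⁴)/(360LEI) = -5·(7·6⁴-30·6²·(9/2)²+15·(9/2)⁴)/(360·6·5000) = 3939/1280000 rad
Load 4 — applied couple M₀=-13 kN·m at a=3 m (b=L-a=3):
  θ_4 = (M₀x²/(2L)-M₀(x-a)+C₁)/EI  [x>a] with C₁=M₀(3b²-L²)/(6L)=13/4 = ((-13)·(9/2)²/(2·6)-(-13)·((9/2)-3)+(13/4))/5000 = 13/80000 rad
Superposition: θ = Σ θ_i = 628967/160000000 rad ≈ 0.003931 rad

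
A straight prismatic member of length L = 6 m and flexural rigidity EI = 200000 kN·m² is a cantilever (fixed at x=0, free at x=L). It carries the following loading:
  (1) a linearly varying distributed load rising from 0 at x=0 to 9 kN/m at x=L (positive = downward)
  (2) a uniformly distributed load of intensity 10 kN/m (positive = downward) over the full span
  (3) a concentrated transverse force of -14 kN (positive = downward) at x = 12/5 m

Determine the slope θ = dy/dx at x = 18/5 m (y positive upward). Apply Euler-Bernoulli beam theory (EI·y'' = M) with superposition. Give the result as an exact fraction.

Load 1 — triangular load w₀=9 kN/m (0→w₀ over full span):
  θ_1 = (w₀Lx²/4-w₀L²x/3-w₀x⁴/(24L))/EI = (9·6·(18/5)²/4-9·6²·(18/5)/3-9·(18/5)⁴/(24·6))/200000 = -140211/125000000 rad
Load 2 — uniform load w=10 kN/m over full span:
  θ_2 = -wx(x²-3Lx+3L²)/(6EI) = -10·(18/5)·((18/5)²-3·6·(18/5)+3·6²)/(6·200000) = -1053/625000 rad
Load 3 — point force P=-14 kN at a=12/5 m (b=L-a=18/5):
  θ_3 = -Pa²/(2EI)  [x>a] = -(-14)·(12/5)²/(2·200000) = 63/312500 rad
Superposition: θ = Σ θ_i = -325611/125000000 rad ≈ -0.002605 rad

θ(18/5) = -325611/125000000 rad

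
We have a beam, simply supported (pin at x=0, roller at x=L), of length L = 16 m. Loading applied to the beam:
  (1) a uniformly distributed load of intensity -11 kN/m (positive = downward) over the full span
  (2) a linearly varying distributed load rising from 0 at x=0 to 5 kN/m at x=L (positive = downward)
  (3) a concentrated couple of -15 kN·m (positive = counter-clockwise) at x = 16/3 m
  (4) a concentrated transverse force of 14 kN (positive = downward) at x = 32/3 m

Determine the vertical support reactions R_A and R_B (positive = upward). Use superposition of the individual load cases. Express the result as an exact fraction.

Load 1 — uniform load w=-11 kN/m over full span:
  R_A = wL/2 = (-11)·16/2 = -88 kN
  R_B = wL/2 = (-11)·16/2 = -88 kN
Load 2 — triangular load w₀=5 kN/m (0→w₀ over full span):
  R_A = w₀L/6 = 5·16/6 = 40/3 kN
  R_B = w₀L/3 = 5·16/3 = 80/3 kN
Load 3 — applied couple M₀=-15 kN·m at a=16/3 m (b=L-a=32/3):
  R_A = M₀/L = (-15)/16 = -15/16 kN
  R_B = -M₀/L = -(-15)/16 = 15/16 kN
Load 4 — point force P=14 kN at a=32/3 m (b=L-a=16/3):
  R_A = Pb/L = 14·(16/3)/16 = 14/3 kN
  R_B = Pa/L = 14·(32/3)/16 = 28/3 kN
Superposition: R_A = -1135/16 kN, R_B = -817/16 kN

R_A = -1135/16 kN, R_B = -817/16 kN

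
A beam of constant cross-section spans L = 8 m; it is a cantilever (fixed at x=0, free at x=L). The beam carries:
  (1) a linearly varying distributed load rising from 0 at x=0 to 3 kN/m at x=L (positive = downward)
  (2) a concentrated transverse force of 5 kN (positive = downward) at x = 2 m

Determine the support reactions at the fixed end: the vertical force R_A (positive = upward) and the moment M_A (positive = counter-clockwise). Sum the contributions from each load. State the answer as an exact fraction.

Load 1 — triangular load w₀=3 kN/m (0→w₀ over full span):
  R_A = w₀L/2 = 3·8/2 = 12 kN
  M_A = w₀L²/3 = 3·8²/3 = 64 kN·m
Load 2 — point force P=5 kN at a=2 m (b=L-a=6):
  R_A = P = 5 kN
  M_A = Pa = 5·2 = 10 kN·m
Superposition: R_A = 17 kN, M_A = 74 kN·m

R_A = 17 kN, M_A = 74 kN·m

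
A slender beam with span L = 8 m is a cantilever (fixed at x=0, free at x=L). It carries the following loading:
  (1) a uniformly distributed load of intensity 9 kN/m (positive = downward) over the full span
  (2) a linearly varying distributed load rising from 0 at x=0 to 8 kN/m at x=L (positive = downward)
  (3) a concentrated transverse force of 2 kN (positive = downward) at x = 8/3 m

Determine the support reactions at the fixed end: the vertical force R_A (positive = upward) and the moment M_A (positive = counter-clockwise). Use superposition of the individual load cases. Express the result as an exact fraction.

R_A = 106 kN, M_A = 464 kN·m

Load 1 — uniform load w=9 kN/m over full span:
  R_A = wL = 9·8 = 72 kN
  M_A = wL²/2 = 9·8²/2 = 288 kN·m
Load 2 — triangular load w₀=8 kN/m (0→w₀ over full span):
  R_A = w₀L/2 = 8·8/2 = 32 kN
  M_A = w₀L²/3 = 8·8²/3 = 512/3 kN·m
Load 3 — point force P=2 kN at a=8/3 m (b=L-a=16/3):
  R_A = P = 2 kN
  M_A = Pa = 2·(8/3) = 16/3 kN·m
Superposition: R_A = 106 kN, M_A = 464 kN·m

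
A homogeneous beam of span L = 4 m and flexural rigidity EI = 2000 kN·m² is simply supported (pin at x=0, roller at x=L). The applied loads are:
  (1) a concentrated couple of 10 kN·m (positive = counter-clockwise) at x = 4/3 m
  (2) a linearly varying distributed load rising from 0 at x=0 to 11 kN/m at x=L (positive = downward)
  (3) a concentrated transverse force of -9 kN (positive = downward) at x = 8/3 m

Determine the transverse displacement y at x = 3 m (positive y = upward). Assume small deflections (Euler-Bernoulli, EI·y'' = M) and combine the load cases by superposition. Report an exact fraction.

y(3) = -11/12800 m

Load 1 — applied couple M₀=10 kN·m at a=4/3 m (b=L-a=8/3):
  y_1 = (M₀x³/(6L)-M₀(x-a)²/2+C₁x)/EI  [x>a] with C₁=M₀(3b²-L²)/(6L)=20/9 = (10·3³/(6·4)-10·(3-(4/3))²/2+(20/9)·3)/2000 = 29/14400 m
Load 2 — triangular load w₀=11 kN/m (0→w₀ over full span):
  y_2 = -w₀x(7L⁴-10L²x²+3x⁴)/(360LEI) = -11·3·(7·4⁴-10·4²·3²+3·3⁴)/(360·4·2000) = -1309/192000 m
Load 3 — point force P=-9 kN at a=8/3 m (b=L-a=4/3):
  y_3 = -Pa(L-x)(2Lx-a²-x²)/(6LEI)  [x>a] = -(-9)·(8/3)·(4-3)·(2·4·3-(8/3)²-3²)/(6·4·2000) = 71/18000 m
Superposition: y = Σ y_i = -11/12800 m ≈ -0.000859 m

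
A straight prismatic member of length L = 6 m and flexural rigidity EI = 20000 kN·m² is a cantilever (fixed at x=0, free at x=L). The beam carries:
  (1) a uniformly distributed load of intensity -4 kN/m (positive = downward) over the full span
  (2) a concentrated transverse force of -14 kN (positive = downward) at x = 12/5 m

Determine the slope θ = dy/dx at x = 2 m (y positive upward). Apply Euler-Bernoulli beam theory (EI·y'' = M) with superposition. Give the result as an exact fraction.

θ(2) = 527/75000 rad

Load 1 — uniform load w=-4 kN/m over full span:
  θ_1 = -wx(x²-3Lx+3L²)/(6EI) = -(-4)·2·(2²-3·6·2+3·6²)/(6·20000) = 19/3750 rad
Load 2 — point force P=-14 kN at a=12/5 m (b=L-a=18/5):
  θ_2 = -Px(2a-x)/(2EI)  [x≤a] = -(-14)·2·(2·(12/5)-2)/(2·20000) = 49/25000 rad
Superposition: θ = Σ θ_i = 527/75000 rad ≈ 0.007027 rad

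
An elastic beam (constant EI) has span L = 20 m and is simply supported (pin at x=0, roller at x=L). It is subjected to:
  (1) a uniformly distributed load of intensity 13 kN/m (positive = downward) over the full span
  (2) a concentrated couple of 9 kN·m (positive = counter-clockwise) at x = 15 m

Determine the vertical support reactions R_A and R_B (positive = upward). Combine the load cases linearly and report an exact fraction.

R_A = 2609/20 kN, R_B = 2591/20 kN

Load 1 — uniform load w=13 kN/m over full span:
  R_A = wL/2 = 13·20/2 = 130 kN
  R_B = wL/2 = 13·20/2 = 130 kN
Load 2 — applied couple M₀=9 kN·m at a=15 m (b=L-a=5):
  R_A = M₀/L = 9/20 kN
  R_B = -M₀/L = -9/20 kN
Superposition: R_A = 2609/20 kN, R_B = 2591/20 kN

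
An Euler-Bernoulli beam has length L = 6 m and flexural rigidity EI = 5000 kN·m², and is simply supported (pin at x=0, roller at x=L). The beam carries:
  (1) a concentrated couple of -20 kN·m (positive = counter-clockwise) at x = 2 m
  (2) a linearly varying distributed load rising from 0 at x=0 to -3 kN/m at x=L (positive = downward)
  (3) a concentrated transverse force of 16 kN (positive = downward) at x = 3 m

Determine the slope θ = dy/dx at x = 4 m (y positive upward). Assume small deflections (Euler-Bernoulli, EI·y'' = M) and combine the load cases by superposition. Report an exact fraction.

Load 1 — applied couple M₀=-20 kN·m at a=2 m (b=L-a=4):
  θ_1 = (M₀x²/(2L)-M₀(x-a)+C₁)/EI  [x>a] with C₁=M₀(3b²-L²)/(6L)=-20/3 = ((-20)·4²/(2·6)-(-20)·(4-2)+(-20/3))/5000 = 1/750 rad
Load 2 — triangular load w₀=-3 kN/m (0→w₀ over full span):
  θ_2 = -w₀(7L⁴-30L²x²+15x⁴)/(360LEI) = -(-3)·(7·6⁴-30·6²·4²+15·4⁴)/(360·6·5000) = -91/75000 rad
Load 3 — point force P=16 kN at a=3 m (b=L-a=3):
  θ_3 = -Pa(2L²-6Lx+3x²+a²)/(6LEI)  [x>a] = -16·3·(2·6²-6·6·4+3·4²+3²)/(6·6·5000) = 1/250 rad
Superposition: θ = Σ θ_i = 103/25000 rad ≈ 0.004120 rad

θ(4) = 103/25000 rad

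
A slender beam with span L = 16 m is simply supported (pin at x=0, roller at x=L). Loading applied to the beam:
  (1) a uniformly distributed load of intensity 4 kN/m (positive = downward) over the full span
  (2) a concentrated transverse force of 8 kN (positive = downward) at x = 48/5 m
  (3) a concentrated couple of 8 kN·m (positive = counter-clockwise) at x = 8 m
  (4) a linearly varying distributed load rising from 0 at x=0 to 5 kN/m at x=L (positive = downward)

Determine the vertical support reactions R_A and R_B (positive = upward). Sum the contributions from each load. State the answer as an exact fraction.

Load 1 — uniform load w=4 kN/m over full span:
  R_A = wL/2 = 4·16/2 = 32 kN
  R_B = wL/2 = 4·16/2 = 32 kN
Load 2 — point force P=8 kN at a=48/5 m (b=L-a=32/5):
  R_A = Pb/L = 8·(32/5)/16 = 16/5 kN
  R_B = Pa/L = 8·(48/5)/16 = 24/5 kN
Load 3 — applied couple M₀=8 kN·m at a=8 m (b=L-a=8):
  R_A = M₀/L = 8/16 = 1/2 kN
  R_B = -M₀/L = -8/16 = -1/2 kN
Load 4 — triangular load w₀=5 kN/m (0→w₀ over full span):
  R_A = w₀L/6 = 5·16/6 = 40/3 kN
  R_B = w₀L/3 = 5·16/3 = 80/3 kN
Superposition: R_A = 1471/30 kN, R_B = 1889/30 kN

R_A = 1471/30 kN, R_B = 1889/30 kN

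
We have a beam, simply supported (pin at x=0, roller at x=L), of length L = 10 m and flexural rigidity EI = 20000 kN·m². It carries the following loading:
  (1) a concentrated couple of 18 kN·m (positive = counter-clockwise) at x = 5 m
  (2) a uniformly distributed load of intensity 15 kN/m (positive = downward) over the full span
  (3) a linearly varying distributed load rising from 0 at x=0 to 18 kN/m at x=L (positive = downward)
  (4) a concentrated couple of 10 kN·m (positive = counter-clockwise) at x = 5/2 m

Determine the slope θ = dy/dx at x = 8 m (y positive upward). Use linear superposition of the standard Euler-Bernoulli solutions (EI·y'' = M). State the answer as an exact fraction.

Load 1 — applied couple M₀=18 kN·m at a=5 m (b=L-a=5):
  θ_1 = (M₀x²/(2L)-M₀(x-a)+C₁)/EI  [x>a] with C₁=M₀(3b²-L²)/(6L)=-15/2 = (18·8²/(2·10)-18·(8-5)+(-15/2))/20000 = -39/200000 rad
Load 2 — uniform load w=15 kN/m over full span:
  θ_2 = -w(L³-6Lx²+4x³)/(24EI) = -15·(10³-6·10·8²+4·8³)/(24·20000) = 99/4000 rad
Load 3 — triangular load w₀=18 kN/m (0→w₀ over full span):
  θ_3 = -w₀(7L⁴-30L²x²+15x⁴)/(360LEI) = -18·(7·10⁴-30·10²·8²+15·8⁴)/(360·10·20000) = 757/50000 rad
Load 4 — applied couple M₀=10 kN·m at a=5/2 m (b=L-a=15/2):
  θ_4 = (M₀x²/(2L)-M₀(x-a)+C₁)/EI  [x>a] with C₁=M₀(3b²-L²)/(6L)=275/24 = (10·8²/(2·10)-10·(8-(5/2))+(275/24))/20000 = -277/480000 rad
Superposition: θ = Σ θ_i = 93883/2400000 rad ≈ 0.039118 rad

θ(8) = 93883/2400000 rad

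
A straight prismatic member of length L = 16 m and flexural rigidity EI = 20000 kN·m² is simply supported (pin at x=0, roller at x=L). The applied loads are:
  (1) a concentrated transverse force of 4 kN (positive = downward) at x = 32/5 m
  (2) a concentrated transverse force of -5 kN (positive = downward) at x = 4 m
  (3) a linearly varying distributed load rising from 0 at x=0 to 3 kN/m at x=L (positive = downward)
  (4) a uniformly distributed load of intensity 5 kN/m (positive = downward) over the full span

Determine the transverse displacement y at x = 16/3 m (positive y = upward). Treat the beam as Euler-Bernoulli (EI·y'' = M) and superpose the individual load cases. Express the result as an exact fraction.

Load 1 — point force P=4 kN at a=32/5 m (b=L-a=48/5):
  y_1 = -Pbx(L²-b²-x²)/(6LEI)  [x≤a] = -4·(48/5)·(16/3)·(16²-(48/5)²-(16/3)²)/(6·16·20000) = -30464/2109375 m
Load 2 — point force P=-5 kN at a=4 m (b=L-a=12):
  y_2 = -Pa(L-x)(2Lx-a²-x²)/(6LEI)  [x>a] = -(-5)·4·(16-(16/3))·(2·16·(16/3)-4²-(16/3)²)/(6·16·20000) = 142/10125 m
Load 3 — triangular load w₀=3 kN/m (0→w₀ over full span):
  y_3 = -w₀x(7L⁴-10L²x²+3x⁴)/(360LEI) = -3·(16/3)·(7·16⁴-10·16²·(16/3)²+3·(16/3)⁴)/(360·16·20000) = -8192/151875 m
Load 4 — uniform load w=5 kN/m over full span:
  y_4 = -wx(L³-2Lx²+x³)/(24EI) = -5·(16/3)·(16³-2·16·(16/3)²+(16/3)³)/(24·20000) = -5632/30375 m
Superposition: y = Σ y_i = -4551926/18984375 m ≈ -0.239772 m

y(16/3) = -4551926/18984375 m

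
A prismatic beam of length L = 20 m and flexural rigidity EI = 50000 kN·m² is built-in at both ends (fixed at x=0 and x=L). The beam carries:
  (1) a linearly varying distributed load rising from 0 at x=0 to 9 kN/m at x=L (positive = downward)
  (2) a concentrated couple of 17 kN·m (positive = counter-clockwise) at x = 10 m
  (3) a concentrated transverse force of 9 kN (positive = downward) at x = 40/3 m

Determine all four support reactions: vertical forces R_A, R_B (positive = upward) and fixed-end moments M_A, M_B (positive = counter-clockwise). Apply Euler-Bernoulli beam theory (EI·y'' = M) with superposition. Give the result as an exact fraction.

Load 1 — triangular load w₀=9 kN/m (0→w₀ over full span):
  R_A = 3w₀L/20 = 3·9·20/20 = 27 kN
  M_A = w₀L²/30 = 9·20²/30 = 120 kN·m
  R_B = 7w₀L/20 = 7·9·20/20 = 63 kN
  M_B = -w₀L²/20 = -9·20²/20 = -180 kN·m
Load 2 — applied couple M₀=17 kN·m at a=10 m (b=L-a=10):
  R_A = 6M₀ab/L³ = 6·17·10·10/20³ = 51/40 kN
  M_A = M₀b(2a-b)/L² = 17·10·(2·10-10)/20² = 17/4 kN·m
  R_B = -6M₀ab/L³ = -6·17·10·10/20³ = -51/40 kN
  M_B = M₀a(2b-a)/L² = 17·10·(2·10-10)/20² = 17/4 kN·m
Load 3 — point force P=9 kN at a=40/3 m (b=L-a=20/3):
  R_A = Pb²(3a+b)/L³ = 9·(20/3)²·(3·(40/3)+(20/3))/20³ = 7/3 kN
  M_A = Pab²/L² = 9·(40/3)·(20/3)²/20² = 40/3 kN·m
  R_B = Pa²(a+3b)/L³ = 9·(40/3)²·((40/3)+3·(20/3))/20³ = 20/3 kN
  M_B = -Pa²b/L² = -9·(40/3)²·(20/3)/20² = -80/3 kN·m
Superposition: R_A = 3673/120 kN, M_A = 1651/12 kN·m, R_B = 8207/120 kN, M_B = -2429/12 kN·m

R_A = 3673/120 kN, M_A = 1651/12 kN·m, R_B = 8207/120 kN, M_B = -2429/12 kN·m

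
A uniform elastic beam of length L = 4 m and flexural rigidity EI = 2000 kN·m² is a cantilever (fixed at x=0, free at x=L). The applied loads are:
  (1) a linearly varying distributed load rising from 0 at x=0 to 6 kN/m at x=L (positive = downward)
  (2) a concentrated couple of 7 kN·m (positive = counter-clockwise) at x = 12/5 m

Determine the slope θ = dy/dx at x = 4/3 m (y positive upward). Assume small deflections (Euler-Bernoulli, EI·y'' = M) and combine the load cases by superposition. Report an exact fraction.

Load 1 — triangular load w₀=6 kN/m (0→w₀ over full span):
  θ_1 = (w₀Lx²/4-w₀L²x/3-w₀x⁴/(24L))/EI = (6·4·(4/3)²/4-6·4²·(4/3)/3-6·(4/3)⁴/(24·4))/2000 = -163/10125 rad
Load 2 — applied couple M₀=7 kN·m at a=12/5 m (b=L-a=8/5):
  θ_2 = M₀x/EI  [x≤a] = 7·(4/3)/2000 = 7/1500 rad
Superposition: θ = Σ θ_i = -463/40500 rad ≈ -0.011432 rad

θ(4/3) = -463/40500 rad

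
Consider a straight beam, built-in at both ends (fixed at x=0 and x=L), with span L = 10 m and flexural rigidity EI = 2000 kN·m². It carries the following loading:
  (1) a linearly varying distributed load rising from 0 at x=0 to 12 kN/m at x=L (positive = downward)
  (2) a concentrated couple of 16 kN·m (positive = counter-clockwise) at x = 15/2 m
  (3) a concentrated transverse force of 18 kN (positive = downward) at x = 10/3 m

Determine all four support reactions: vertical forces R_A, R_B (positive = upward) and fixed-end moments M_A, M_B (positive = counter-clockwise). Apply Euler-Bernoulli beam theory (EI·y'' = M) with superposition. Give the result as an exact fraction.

Load 1 — triangular load w₀=12 kN/m (0→w₀ over full span):
  R_A = 3w₀L/20 = 3·12·10/20 = 18 kN
  M_A = w₀L²/30 = 12·10²/30 = 40 kN·m
  R_B = 7w₀L/20 = 7·12·10/20 = 42 kN
  M_B = -w₀L²/20 = -12·10²/20 = -60 kN·m
Load 2 — applied couple M₀=16 kN·m at a=15/2 m (b=L-a=5/2):
  R_A = 6M₀ab/L³ = 6·16·(15/2)·(5/2)/10³ = 9/5 kN
  M_A = M₀b(2a-b)/L² = 16·(5/2)·(2·(15/2)-(5/2))/10² = 5 kN·m
  R_B = -6M₀ab/L³ = -6·16·(15/2)·(5/2)/10³ = -9/5 kN
  M_B = M₀a(2b-a)/L² = 16·(15/2)·(2·(5/2)-(15/2))/10² = -3 kN·m
Load 3 — point force P=18 kN at a=10/3 m (b=L-a=20/3):
  R_A = Pb²(3a+b)/L³ = 18·(20/3)²·(3·(10/3)+(20/3))/10³ = 40/3 kN
  M_A = Pab²/L² = 18·(10/3)·(20/3)²/10² = 80/3 kN·m
  R_B = Pa²(a+3b)/L³ = 18·(10/3)²·((10/3)+3·(20/3))/10³ = 14/3 kN
  M_B = -Pa²b/L² = -18·(10/3)²·(20/3)/10² = -40/3 kN·m
Superposition: R_A = 497/15 kN, M_A = 215/3 kN·m, R_B = 673/15 kN, M_B = -229/3 kN·m

R_A = 497/15 kN, M_A = 215/3 kN·m, R_B = 673/15 kN, M_B = -229/3 kN·m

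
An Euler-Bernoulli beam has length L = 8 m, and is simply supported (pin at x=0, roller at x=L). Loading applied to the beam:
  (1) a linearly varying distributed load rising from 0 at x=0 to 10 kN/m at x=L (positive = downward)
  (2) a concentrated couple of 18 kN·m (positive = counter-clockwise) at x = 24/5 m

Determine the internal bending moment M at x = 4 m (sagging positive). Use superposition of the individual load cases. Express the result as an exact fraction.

Load 1 — triangular load w₀=10 kN/m (0→w₀ over full span):
  M_1 = w₀Lx/6 - w₀x³/(6L) = 10·8·4/6 - 10·4³/(6·8) = 40 kN·m
Load 2 — applied couple M₀=18 kN·m at a=24/5 m (b=L-a=16/5):
  M_2 = M₀x/L  [x≤a] = 18·4/8 = 9 kN·m
Superposition: M = Σ M_i = 49 kN·m ≈ 49.000000 kN·m

M(4) = 49 kN·m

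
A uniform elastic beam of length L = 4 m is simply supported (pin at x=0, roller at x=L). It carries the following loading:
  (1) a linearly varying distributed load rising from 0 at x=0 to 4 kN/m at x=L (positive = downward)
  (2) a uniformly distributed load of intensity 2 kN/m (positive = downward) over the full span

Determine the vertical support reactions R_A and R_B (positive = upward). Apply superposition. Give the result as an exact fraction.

R_A = 20/3 kN, R_B = 28/3 kN

Load 1 — triangular load w₀=4 kN/m (0→w₀ over full span):
  R_A = w₀L/6 = 4·4/6 = 8/3 kN
  R_B = w₀L/3 = 4·4/3 = 16/3 kN
Load 2 — uniform load w=2 kN/m over full span:
  R_A = wL/2 = 2·4/2 = 4 kN
  R_B = wL/2 = 2·4/2 = 4 kN
Superposition: R_A = 20/3 kN, R_B = 28/3 kN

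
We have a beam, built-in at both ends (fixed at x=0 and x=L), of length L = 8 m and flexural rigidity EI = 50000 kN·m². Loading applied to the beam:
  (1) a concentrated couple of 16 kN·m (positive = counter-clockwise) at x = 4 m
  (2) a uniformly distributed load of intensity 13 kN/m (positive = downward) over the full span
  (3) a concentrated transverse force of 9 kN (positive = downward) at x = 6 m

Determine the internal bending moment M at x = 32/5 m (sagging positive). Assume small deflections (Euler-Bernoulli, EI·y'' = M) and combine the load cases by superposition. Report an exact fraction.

M(32/5) = -929/600 kN·m

Load 1 — applied couple M₀=16 kN·m at a=4 m (b=L-a=4):
  M_1 = R_Ax - M_A - M₀  [x>a] with R_A=3, M_A=4 = 3·(32/5) - 4 - 16 = -4/5 kN·m
Load 2 — uniform load w=13 kN/m over full span:
  M_2 = wLx/2 - wL²/12 - wx²/2 = 13·8·(32/5)/2 - 13·8²/12 - 13·(32/5)²/2 = -208/75 kN·m
Load 3 — point force P=9 kN at a=6 m (b=L-a=2):
  M_3 = Pa²(a+3b)(L-x)/L³ - Pa²b/L²  [x>a] = 9·6²·(6+3·2)·(8-(32/5))/8³ - 9·6²·2/8² = 81/40 kN·m
Superposition: M = Σ M_i = -929/600 kN·m ≈ -1.548333 kN·m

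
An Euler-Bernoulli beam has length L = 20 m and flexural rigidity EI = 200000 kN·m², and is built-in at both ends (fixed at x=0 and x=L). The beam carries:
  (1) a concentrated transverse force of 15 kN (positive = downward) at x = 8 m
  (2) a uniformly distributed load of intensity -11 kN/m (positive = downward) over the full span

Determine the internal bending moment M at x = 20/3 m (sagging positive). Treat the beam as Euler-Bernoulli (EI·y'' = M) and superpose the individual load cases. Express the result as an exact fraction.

Load 1 — point force P=15 kN at a=8 m (b=L-a=12):
  M_1 = Pb²(3a+b)x/L³ - Pab²/L²  [x≤a] = 15·12²·(3·8+12)·(20/3)/20³ - 15·8·12²/20² = 108/5 kN·m
Load 2 — uniform load w=-11 kN/m over full span:
  M_2 = wLx/2 - wL²/12 - wx²/2 = (-11)·20·(20/3)/2 - (-11)·20²/12 - (-11)·(20/3)²/2 = -1100/9 kN·m
Superposition: M = Σ M_i = -4528/45 kN·m ≈ -100.622222 kN·m

M(20/3) = -4528/45 kN·m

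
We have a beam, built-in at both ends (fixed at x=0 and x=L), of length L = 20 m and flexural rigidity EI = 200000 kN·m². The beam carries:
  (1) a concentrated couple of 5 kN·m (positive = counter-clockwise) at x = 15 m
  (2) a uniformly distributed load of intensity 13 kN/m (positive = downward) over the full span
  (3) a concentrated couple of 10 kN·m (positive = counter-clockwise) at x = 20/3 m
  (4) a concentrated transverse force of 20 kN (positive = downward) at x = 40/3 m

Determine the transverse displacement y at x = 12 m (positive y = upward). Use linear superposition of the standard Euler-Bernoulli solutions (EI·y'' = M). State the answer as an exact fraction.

y(12) = -101047/3600000 m

Load 1 — applied couple M₀=5 kN·m at a=15 m (b=L-a=5):
  y_1 = (R_Ax³/6 - M_Ax²/2)/EI  [x≤a] with R_A=9/32, M_A=25/16 = ((9/32)·12³/6 - (25/16)·12²/2)/200000 = -63/400000 m
Load 2 — uniform load w=13 kN/m over full span:
  y_2 = -wx²(L-x)²/(24EI) = -13·12²·(20-12)²/(24·200000) = -78/3125 m
Load 3 — applied couple M₀=10 kN·m at a=20/3 m (b=L-a=40/3):
  y_3 = (R_Ax³/6 - M_Ax²/2 - M₀(x-a)²/2)/EI  [x>a] with R_A=2/3, M_A=0 = ((2/3)·12³/6 - 0·12²/2 - 10·(12-(20/3))²/2)/200000 = 7/28125 m
Load 4 — point force P=20 kN at a=40/3 m (b=L-a=20/3):
  y_4 = -Pb²x²(3aL-(3a+b)x)/(6L³EI)  [x≤a] = -20·(20/3)²·12²·(3·(40/3)·20-(3·(40/3)+(20/3))·12)/(6·20³·200000) = -2/625 m
Superposition: y = Σ y_i = -101047/3600000 m ≈ -0.028069 m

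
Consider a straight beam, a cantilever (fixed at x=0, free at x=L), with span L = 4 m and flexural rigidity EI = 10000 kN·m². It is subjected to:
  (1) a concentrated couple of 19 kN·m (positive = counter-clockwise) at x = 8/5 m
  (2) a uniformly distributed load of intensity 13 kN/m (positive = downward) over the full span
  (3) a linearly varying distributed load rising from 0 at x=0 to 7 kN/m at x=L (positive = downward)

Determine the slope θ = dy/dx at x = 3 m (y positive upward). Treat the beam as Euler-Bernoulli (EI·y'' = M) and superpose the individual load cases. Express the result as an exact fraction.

θ(3) = -25761/1600000 rad

Load 1 — applied couple M₀=19 kN·m at a=8/5 m (b=L-a=12/5):
  θ_1 = M₀a/EI  [x>a] = 19·(8/5)/10000 = 19/6250 rad
Load 2 — uniform load w=13 kN/m over full span:
  θ_2 = -wx(x²-3Lx+3L²)/(6EI) = -13·3·(3²-3·4·3+3·4²)/(6·10000) = -273/20000 rad
Load 3 — triangular load w₀=7 kN/m (0→w₀ over full span):
  θ_3 = (w₀Lx²/4-w₀L²x/3-w₀x⁴/(24L))/EI = (7·4·3²/4-7·4²·3/3-7·3⁴/(24·4))/10000 = -1757/320000 rad
Superposition: θ = Σ θ_i = -25761/1600000 rad ≈ -0.016101 rad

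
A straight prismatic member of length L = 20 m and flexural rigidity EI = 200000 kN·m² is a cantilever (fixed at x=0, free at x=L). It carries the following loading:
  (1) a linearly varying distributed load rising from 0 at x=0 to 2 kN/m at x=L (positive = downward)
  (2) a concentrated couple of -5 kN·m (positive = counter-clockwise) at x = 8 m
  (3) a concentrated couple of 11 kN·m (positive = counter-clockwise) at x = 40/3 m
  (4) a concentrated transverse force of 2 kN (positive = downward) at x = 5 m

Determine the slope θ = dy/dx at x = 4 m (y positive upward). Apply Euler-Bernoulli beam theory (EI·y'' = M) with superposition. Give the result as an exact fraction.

Load 1 — triangular load w₀=2 kN/m (0→w₀ over full span):
  θ_1 = (w₀Lx²/4-w₀L²x/3-w₀x⁴/(24L))/EI = (2·20·4²/4-2·20²·4/3-2·4⁴/(24·20))/200000 = -851/187500 rad
Load 2 — applied couple M₀=-5 kN·m at a=8 m (b=L-a=12):
  θ_2 = M₀x/EI  [x≤a] = (-5)·4/200000 = -1/10000 rad
Load 3 — applied couple M₀=11 kN·m at a=40/3 m (b=L-a=20/3):
  θ_3 = M₀x/EI  [x≤a] = 11·4/200000 = 11/50000 rad
Load 4 — point force P=2 kN at a=5 m (b=L-a=15):
  θ_4 = -Px(2a-x)/(2EI)  [x≤a] = -2·4·(2·5-4)/(2·200000) = -3/25000 rad
Superposition: θ = Σ θ_i = -851/187500 rad ≈ -0.004539 rad

θ(4) = -851/187500 rad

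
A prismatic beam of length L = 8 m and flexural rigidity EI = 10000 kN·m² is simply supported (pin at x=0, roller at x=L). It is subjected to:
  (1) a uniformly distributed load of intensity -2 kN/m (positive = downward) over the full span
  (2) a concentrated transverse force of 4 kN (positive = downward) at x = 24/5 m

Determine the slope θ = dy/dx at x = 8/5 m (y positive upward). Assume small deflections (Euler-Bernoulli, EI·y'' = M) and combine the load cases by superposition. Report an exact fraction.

θ(8/5) = 168/78125 rad

Load 1 — uniform load w=-2 kN/m over full span:
  θ_1 = -w(L³-6Lx²+4x³)/(24EI) = -(-2)·(8³-6·8·(8/5)²+4·(8/5)³)/(24·10000) = 264/78125 rad
Load 2 — point force P=4 kN at a=24/5 m (b=L-a=16/5):
  θ_2 = -Pb(L²-b²-3x²)/(6LEI)  [x≤a] = -4·(16/5)·(8²-(16/5)²-3·(8/5)²)/(6·8·10000) = -96/78125 rad
Superposition: θ = Σ θ_i = 168/78125 rad ≈ 0.002150 rad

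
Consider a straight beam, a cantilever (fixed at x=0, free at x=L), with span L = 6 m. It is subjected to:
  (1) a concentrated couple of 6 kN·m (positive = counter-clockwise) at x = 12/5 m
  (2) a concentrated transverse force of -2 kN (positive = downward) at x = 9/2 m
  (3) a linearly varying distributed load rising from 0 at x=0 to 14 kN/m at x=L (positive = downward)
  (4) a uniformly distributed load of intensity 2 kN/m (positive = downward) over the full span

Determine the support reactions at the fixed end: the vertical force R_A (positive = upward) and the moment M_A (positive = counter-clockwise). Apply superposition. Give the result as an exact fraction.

R_A = 52 kN, M_A = 189 kN·m

Load 1 — applied couple M₀=6 kN·m at a=12/5 m (b=L-a=18/5):
  R_A = 0 kN
  M_A = -M₀ = -6 kN·m
Load 2 — point force P=-2 kN at a=9/2 m (b=L-a=3/2):
  R_A = P = (-2) = -2 kN
  M_A = Pa = (-2)·(9/2) = -9 kN·m
Load 3 — triangular load w₀=14 kN/m (0→w₀ over full span):
  R_A = w₀L/2 = 14·6/2 = 42 kN
  M_A = w₀L²/3 = 14·6²/3 = 168 kN·m
Load 4 — uniform load w=2 kN/m over full span:
  R_A = wL = 2·6 = 12 kN
  M_A = wL²/2 = 2·6²/2 = 36 kN·m
Superposition: R_A = 52 kN, M_A = 189 kN·m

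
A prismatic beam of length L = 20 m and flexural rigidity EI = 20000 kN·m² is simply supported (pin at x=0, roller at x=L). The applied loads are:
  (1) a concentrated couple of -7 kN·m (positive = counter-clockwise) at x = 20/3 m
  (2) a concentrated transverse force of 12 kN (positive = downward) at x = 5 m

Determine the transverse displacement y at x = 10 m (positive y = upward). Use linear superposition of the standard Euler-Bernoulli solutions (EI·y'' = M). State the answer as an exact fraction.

Load 1 — applied couple M₀=-7 kN·m at a=20/3 m (b=L-a=40/3):
  y_1 = (M₀x³/(6L)-M₀(x-a)²/2+C₁x)/EI  [x>a] with C₁=M₀(3b²-L²)/(6L)=-70/9 = ((-7)·10³/(6·20)-(-7)·(10-(20/3))²/2+(-70/9)·10)/20000 = -7/1440 m
Load 2 — point force P=12 kN at a=5 m (b=L-a=15):
  y_2 = -Pa(L-x)(2Lx-a²-x²)/(6LEI)  [x>a] = -12·5·(20-10)·(2·20·10-5²-10²)/(6·20·20000) = -11/160 m
Superposition: y = Σ y_i = -53/720 m ≈ -0.073611 m

y(10) = -53/720 m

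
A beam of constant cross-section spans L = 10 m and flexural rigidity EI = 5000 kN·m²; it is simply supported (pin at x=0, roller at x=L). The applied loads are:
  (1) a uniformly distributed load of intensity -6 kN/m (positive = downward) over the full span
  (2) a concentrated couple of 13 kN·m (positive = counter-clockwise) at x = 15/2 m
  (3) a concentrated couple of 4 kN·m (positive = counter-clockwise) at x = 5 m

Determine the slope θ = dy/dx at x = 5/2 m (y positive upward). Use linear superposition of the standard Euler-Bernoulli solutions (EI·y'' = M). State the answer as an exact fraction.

θ(5/2) = 379/12000 rad

Load 1 — uniform load w=-6 kN/m over full span:
  θ_1 = -w(L³-6Lx²+4x³)/(24EI) = -(-6)·(10³-6·10·(5/2)²+4·(5/2)³)/(24·5000) = 11/320 rad
Load 2 — applied couple M₀=13 kN·m at a=15/2 m (b=L-a=5/2):
  θ_2 = (M₀x²/(2L)+C₁)/EI  [x≤a] with C₁=M₀(3b²-L²)/(6L)=-845/48 = (13·(5/2)²/(2·10)+(-845/48))/5000 = -13/4800 rad
Load 3 — applied couple M₀=4 kN·m at a=5 m (b=L-a=5):
  θ_3 = (M₀x²/(2L)+C₁)/EI  [x≤a] with C₁=M₀(3b²-L²)/(6L)=-5/3 = (4·(5/2)²/(2·10)+(-5/3))/5000 = -1/12000 rad
Superposition: θ = Σ θ_i = 379/12000 rad ≈ 0.031583 rad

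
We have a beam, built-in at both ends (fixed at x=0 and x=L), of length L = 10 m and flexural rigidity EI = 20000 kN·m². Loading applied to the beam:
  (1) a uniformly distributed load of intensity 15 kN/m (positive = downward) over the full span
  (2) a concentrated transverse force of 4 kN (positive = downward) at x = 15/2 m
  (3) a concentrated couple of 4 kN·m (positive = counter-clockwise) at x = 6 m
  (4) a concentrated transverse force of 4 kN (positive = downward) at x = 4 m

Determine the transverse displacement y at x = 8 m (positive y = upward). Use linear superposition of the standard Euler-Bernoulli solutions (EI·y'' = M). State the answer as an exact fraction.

y(8) = -258541/30000000 m

Load 1 — uniform load w=15 kN/m over full span:
  y_1 = -wx²(L-x)²/(24EI) = -15·8²·(10-8)²/(24·20000) = -1/125 m
Load 2 — point force P=4 kN at a=15/2 m (b=L-a=5/2):
  y_2 = -Pa²(L-x)²(3bL-(3b+a)(L-x))/(6L³EI)  [x>a] = -4·(15/2)²·(10-8)²·(3·(5/2)·10-(3·(5/2)+(15/2))·(10-8))/(6·10³·20000) = -27/80000 m
Load 3 — applied couple M₀=4 kN·m at a=6 m (b=L-a=4):
  y_3 = (R_Ax³/6 - M_Ax²/2 - M₀(x-a)²/2)/EI  [x>a] with R_A=72/125, M_A=32/25 = ((72/125)·8³/6 - (32/25)·8²/2 - 4·(8-6)²/2)/20000 = 3/312500 m
Load 4 — point force P=4 kN at a=4 m (b=L-a=6):
  y_4 = -Pa²(L-x)²(3bL-(3b+a)(L-x))/(6L³EI)  [x>a] = -4·4²·(10-8)²·(3·6·10-(3·6+4)·(10-8))/(6·10³·20000) = -68/234375 m
Superposition: y = Σ y_i = -258541/30000000 m ≈ -0.008618 m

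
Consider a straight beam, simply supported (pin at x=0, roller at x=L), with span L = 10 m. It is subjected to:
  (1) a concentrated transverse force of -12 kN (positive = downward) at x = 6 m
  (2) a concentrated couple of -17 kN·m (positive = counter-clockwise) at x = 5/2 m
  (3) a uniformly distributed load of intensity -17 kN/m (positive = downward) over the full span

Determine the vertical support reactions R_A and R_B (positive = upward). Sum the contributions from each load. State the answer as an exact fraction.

R_A = -183/2 kN, R_B = -181/2 kN

Load 1 — point force P=-12 kN at a=6 m (b=L-a=4):
  R_A = Pb/L = (-12)·4/10 = -24/5 kN
  R_B = Pa/L = (-12)·6/10 = -36/5 kN
Load 2 — applied couple M₀=-17 kN·m at a=5/2 m (b=L-a=15/2):
  R_A = M₀/L = (-17)/10 = -17/10 kN
  R_B = -M₀/L = -(-17)/10 = 17/10 kN
Load 3 — uniform load w=-17 kN/m over full span:
  R_A = wL/2 = (-17)·10/2 = -85 kN
  R_B = wL/2 = (-17)·10/2 = -85 kN
Superposition: R_A = -183/2 kN, R_B = -181/2 kN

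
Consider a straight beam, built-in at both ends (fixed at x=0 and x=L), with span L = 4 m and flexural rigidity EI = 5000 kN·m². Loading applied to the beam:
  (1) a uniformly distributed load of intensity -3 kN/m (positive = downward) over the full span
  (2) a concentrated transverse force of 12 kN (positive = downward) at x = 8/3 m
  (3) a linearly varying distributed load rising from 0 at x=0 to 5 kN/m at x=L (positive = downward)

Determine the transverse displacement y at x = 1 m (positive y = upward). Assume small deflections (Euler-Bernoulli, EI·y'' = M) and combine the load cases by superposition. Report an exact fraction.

y(1) = -169/864000 m

Load 1 — uniform load w=-3 kN/m over full span:
  y_1 = -wx²(L-x)²/(24EI) = -(-3)·1²·(4-1)²/(24·5000) = 9/40000 m
Load 2 — point force P=12 kN at a=8/3 m (b=L-a=4/3):
  y_2 = -Pb²x²(3aL-(3a+b)x)/(6L³EI)  [x≤a] = -12·(4/3)²·1²·(3·(8/3)·4-(3·(8/3)+(4/3))·1)/(6·4³·5000) = -17/67500 m
Load 3 — triangular load w₀=5 kN/m (0→w₀ over full span):
  y_3 = -w₀x²(L-x)²(x+2L)/(120LEI) = -5·1²·(4-1)²·(1+2·4)/(120·4·5000) = -27/160000 m
Superposition: y = Σ y_i = -169/864000 m ≈ -0.000196 m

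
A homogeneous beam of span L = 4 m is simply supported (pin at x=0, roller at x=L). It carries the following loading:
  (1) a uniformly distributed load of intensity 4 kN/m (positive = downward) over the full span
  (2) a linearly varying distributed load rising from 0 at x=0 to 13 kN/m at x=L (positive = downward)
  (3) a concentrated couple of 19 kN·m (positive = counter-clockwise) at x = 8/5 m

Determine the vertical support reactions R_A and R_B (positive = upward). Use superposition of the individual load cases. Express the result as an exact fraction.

R_A = 257/12 kN, R_B = 247/12 kN

Load 1 — uniform load w=4 kN/m over full span:
  R_A = wL/2 = 4·4/2 = 8 kN
  R_B = wL/2 = 4·4/2 = 8 kN
Load 2 — triangular load w₀=13 kN/m (0→w₀ over full span):
  R_A = w₀L/6 = 13·4/6 = 26/3 kN
  R_B = w₀L/3 = 13·4/3 = 52/3 kN
Load 3 — applied couple M₀=19 kN·m at a=8/5 m (b=L-a=12/5):
  R_A = M₀/L = 19/4 kN
  R_B = -M₀/L = -19/4 kN
Superposition: R_A = 257/12 kN, R_B = 247/12 kN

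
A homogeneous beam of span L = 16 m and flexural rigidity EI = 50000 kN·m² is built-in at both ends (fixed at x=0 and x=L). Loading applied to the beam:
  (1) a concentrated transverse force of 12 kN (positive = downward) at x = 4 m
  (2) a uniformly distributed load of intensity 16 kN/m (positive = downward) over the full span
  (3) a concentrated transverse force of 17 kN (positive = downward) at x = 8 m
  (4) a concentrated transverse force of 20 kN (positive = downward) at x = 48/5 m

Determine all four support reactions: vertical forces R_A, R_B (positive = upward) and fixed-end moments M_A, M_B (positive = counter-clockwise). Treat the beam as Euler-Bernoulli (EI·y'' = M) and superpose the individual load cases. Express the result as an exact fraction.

R_A = 30733/200 kN, M_A = 32479/75 kN·m, R_B = 30267/200 kN, M_B = -32281/75 kN·m

Load 1 — point force P=12 kN at a=4 m (b=L-a=12):
  R_A = Pb²(3a+b)/L³ = 12·12²·(3·4+12)/16³ = 81/8 kN
  M_A = Pab²/L² = 12·4·12²/16² = 27 kN·m
  R_B = Pa²(a+3b)/L³ = 12·4²·(4+3·12)/16³ = 15/8 kN
  M_B = -Pa²b/L² = -12·4²·12/16² = -9 kN·m
Load 2 — uniform load w=16 kN/m over full span:
  R_A = wL/2 = 16·16/2 = 128 kN
  M_A = wL²/12 = 16·16²/12 = 1024/3 kN·m
  R_B = wL/2 = 16·16/2 = 128 kN
  M_B = -wL²/12 = -16·16²/12 = -1024/3 kN·m
Load 3 — point force P=17 kN at a=8 m (b=L-a=8):
  R_A = Pb²(3a+b)/L³ = 17·8²·(3·8+8)/16³ = 17/2 kN
  M_A = Pab²/L² = 17·8·8²/16² = 34 kN·m
  R_B = Pa²(a+3b)/L³ = 17·8²·(8+3·8)/16³ = 17/2 kN
  M_B = -Pa²b/L² = -17·8²·8/16² = -34 kN·m
Load 4 — point force P=20 kN at a=48/5 m (b=L-a=32/5):
  R_A = Pb²(3a+b)/L³ = 20·(32/5)²·(3·(48/5)+(32/5))/16³ = 176/25 kN
  M_A = Pab²/L² = 20·(48/5)·(32/5)²/16² = 768/25 kN·m
  R_B = Pa²(a+3b)/L³ = 20·(48/5)²·((48/5)+3·(32/5))/16³ = 324/25 kN
  M_B = -Pa²b/L² = -20·(48/5)²·(32/5)/16² = -1152/25 kN·m
Superposition: R_A = 30733/200 kN, M_A = 32479/75 kN·m, R_B = 30267/200 kN, M_B = -32281/75 kN·m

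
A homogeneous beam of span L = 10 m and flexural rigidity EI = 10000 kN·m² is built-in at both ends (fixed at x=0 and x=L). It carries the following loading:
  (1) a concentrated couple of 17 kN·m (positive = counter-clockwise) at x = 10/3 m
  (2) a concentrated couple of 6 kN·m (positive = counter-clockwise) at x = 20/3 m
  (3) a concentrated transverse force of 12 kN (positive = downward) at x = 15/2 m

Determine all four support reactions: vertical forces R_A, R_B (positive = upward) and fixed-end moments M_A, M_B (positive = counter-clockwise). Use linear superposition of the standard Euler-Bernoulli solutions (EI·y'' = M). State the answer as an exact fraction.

Load 1 — applied couple M₀=17 kN·m at a=10/3 m (b=L-a=20/3):
  R_A = 6M₀ab/L³ = 6·17·(10/3)·(20/3)/10³ = 34/15 kN
  M_A = M₀b(2a-b)/L² = 17·(20/3)·(2·(10/3)-(20/3))/10² = 0 kN·m
  R_B = -6M₀ab/L³ = -6·17·(10/3)·(20/3)/10³ = -34/15 kN
  M_B = M₀a(2b-a)/L² = 17·(10/3)·(2·(20/3)-(10/3))/10² = 17/3 kN·m
Load 2 — applied couple M₀=6 kN·m at a=20/3 m (b=L-a=10/3):
  R_A = 6M₀ab/L³ = 6·6·(20/3)·(10/3)/10³ = 4/5 kN
  M_A = M₀b(2a-b)/L² = 6·(10/3)·(2·(20/3)-(10/3))/10² = 2 kN·m
  R_B = -6M₀ab/L³ = -6·6·(20/3)·(10/3)/10³ = -4/5 kN
  M_B = M₀a(2b-a)/L² = 6·(20/3)·(2·(10/3)-(20/3))/10² = 0 kN·m
Load 3 — point force P=12 kN at a=15/2 m (b=L-a=5/2):
  R_A = Pb²(3a+b)/L³ = 12·(5/2)²·(3·(15/2)+(5/2))/10³ = 15/8 kN
  M_A = Pab²/L² = 12·(15/2)·(5/2)²/10² = 45/8 kN·m
  R_B = Pa²(a+3b)/L³ = 12·(15/2)²·((15/2)+3·(5/2))/10³ = 81/8 kN
  M_B = -Pa²b/L² = -12·(15/2)²·(5/2)/10² = -135/8 kN·m
Superposition: R_A = 593/120 kN, M_A = 61/8 kN·m, R_B = 847/120 kN, M_B = -269/24 kN·m

R_A = 593/120 kN, M_A = 61/8 kN·m, R_B = 847/120 kN, M_B = -269/24 kN·m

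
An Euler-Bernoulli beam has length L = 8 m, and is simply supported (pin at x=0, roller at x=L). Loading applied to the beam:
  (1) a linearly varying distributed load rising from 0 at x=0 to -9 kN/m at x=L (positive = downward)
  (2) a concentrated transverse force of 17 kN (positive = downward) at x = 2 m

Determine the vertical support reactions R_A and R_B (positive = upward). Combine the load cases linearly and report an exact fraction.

R_A = 3/4 kN, R_B = -79/4 kN

Load 1 — triangular load w₀=-9 kN/m (0→w₀ over full span):
  R_A = w₀L/6 = (-9)·8/6 = -12 kN
  R_B = w₀L/3 = (-9)·8/3 = -24 kN
Load 2 — point force P=17 kN at a=2 m (b=L-a=6):
  R_A = Pb/L = 17·6/8 = 51/4 kN
  R_B = Pa/L = 17·2/8 = 17/4 kN
Superposition: R_A = 3/4 kN, R_B = -79/4 kN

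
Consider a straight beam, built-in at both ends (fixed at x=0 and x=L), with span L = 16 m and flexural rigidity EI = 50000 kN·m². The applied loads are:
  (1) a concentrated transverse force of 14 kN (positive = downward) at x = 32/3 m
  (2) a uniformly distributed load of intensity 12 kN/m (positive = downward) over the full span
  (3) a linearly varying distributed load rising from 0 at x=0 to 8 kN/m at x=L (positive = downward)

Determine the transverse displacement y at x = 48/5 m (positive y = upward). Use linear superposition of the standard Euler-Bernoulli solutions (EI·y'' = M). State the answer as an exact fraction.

y(48/5) = -2706176/48828125 m

Load 1 — point force P=14 kN at a=32/3 m (b=L-a=16/3):
  y_1 = -Pb²x²(3aL-(3a+b)x)/(6L³EI)  [x≤a] = -14·(16/3)²·(48/5)²·(3·(32/3)·16-(3·(32/3)+(16/3))·(48/5))/(6·16³·50000) = -1792/390625 m
Load 2 — uniform load w=12 kN/m over full span:
  y_2 = -wx²(L-x)²/(24EI) = -12·(48/5)²·(16-(48/5))²/(24·50000) = -73728/1953125 m
Load 3 — triangular load w₀=8 kN/m (0→w₀ over full span):
  y_3 = -w₀x²(L-x)²(x+2L)/(120LEI) = -8·(48/5)²·(16-(48/5))²·((48/5)+2·16)/(120·16·50000) = -638976/48828125 m
Superposition: y = Σ y_i = -2706176/48828125 m ≈ -0.055422 m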